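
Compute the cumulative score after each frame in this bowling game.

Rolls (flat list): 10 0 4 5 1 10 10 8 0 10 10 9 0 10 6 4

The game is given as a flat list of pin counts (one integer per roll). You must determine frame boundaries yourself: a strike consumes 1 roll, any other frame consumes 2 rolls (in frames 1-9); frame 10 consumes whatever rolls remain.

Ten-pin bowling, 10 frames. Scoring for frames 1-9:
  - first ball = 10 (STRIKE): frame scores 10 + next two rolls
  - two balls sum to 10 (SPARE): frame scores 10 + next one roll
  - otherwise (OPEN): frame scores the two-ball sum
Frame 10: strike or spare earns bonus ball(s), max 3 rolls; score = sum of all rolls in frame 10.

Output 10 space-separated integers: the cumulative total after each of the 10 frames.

Answer: 14 18 24 52 70 78 107 126 135 155

Derivation:
Frame 1: STRIKE. 10 + next two rolls (0+4) = 14. Cumulative: 14
Frame 2: OPEN (0+4=4). Cumulative: 18
Frame 3: OPEN (5+1=6). Cumulative: 24
Frame 4: STRIKE. 10 + next two rolls (10+8) = 28. Cumulative: 52
Frame 5: STRIKE. 10 + next two rolls (8+0) = 18. Cumulative: 70
Frame 6: OPEN (8+0=8). Cumulative: 78
Frame 7: STRIKE. 10 + next two rolls (10+9) = 29. Cumulative: 107
Frame 8: STRIKE. 10 + next two rolls (9+0) = 19. Cumulative: 126
Frame 9: OPEN (9+0=9). Cumulative: 135
Frame 10: STRIKE. Sum of all frame-10 rolls (10+6+4) = 20. Cumulative: 155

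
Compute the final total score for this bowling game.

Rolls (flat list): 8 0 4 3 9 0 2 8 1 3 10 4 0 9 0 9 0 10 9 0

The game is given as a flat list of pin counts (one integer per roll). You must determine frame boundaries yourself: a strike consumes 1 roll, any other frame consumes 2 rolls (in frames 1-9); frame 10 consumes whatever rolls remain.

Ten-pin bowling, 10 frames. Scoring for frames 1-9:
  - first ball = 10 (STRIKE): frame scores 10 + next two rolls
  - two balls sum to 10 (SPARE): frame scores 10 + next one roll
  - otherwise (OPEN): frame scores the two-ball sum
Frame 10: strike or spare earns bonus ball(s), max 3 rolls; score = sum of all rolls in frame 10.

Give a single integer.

Frame 1: OPEN (8+0=8). Cumulative: 8
Frame 2: OPEN (4+3=7). Cumulative: 15
Frame 3: OPEN (9+0=9). Cumulative: 24
Frame 4: SPARE (2+8=10). 10 + next roll (1) = 11. Cumulative: 35
Frame 5: OPEN (1+3=4). Cumulative: 39
Frame 6: STRIKE. 10 + next two rolls (4+0) = 14. Cumulative: 53
Frame 7: OPEN (4+0=4). Cumulative: 57
Frame 8: OPEN (9+0=9). Cumulative: 66
Frame 9: OPEN (9+0=9). Cumulative: 75
Frame 10: STRIKE. Sum of all frame-10 rolls (10+9+0) = 19. Cumulative: 94

Answer: 94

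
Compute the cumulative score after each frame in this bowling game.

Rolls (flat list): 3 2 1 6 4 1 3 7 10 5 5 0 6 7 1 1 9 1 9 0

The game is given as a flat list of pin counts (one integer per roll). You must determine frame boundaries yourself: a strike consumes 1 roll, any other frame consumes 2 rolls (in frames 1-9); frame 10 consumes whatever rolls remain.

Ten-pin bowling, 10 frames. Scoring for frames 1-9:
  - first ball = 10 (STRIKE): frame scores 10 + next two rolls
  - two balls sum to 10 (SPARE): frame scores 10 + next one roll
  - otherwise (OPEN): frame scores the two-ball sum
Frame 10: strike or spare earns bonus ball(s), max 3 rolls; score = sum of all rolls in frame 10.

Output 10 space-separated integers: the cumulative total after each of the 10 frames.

Answer: 5 12 17 37 57 67 73 81 92 102

Derivation:
Frame 1: OPEN (3+2=5). Cumulative: 5
Frame 2: OPEN (1+6=7). Cumulative: 12
Frame 3: OPEN (4+1=5). Cumulative: 17
Frame 4: SPARE (3+7=10). 10 + next roll (10) = 20. Cumulative: 37
Frame 5: STRIKE. 10 + next two rolls (5+5) = 20. Cumulative: 57
Frame 6: SPARE (5+5=10). 10 + next roll (0) = 10. Cumulative: 67
Frame 7: OPEN (0+6=6). Cumulative: 73
Frame 8: OPEN (7+1=8). Cumulative: 81
Frame 9: SPARE (1+9=10). 10 + next roll (1) = 11. Cumulative: 92
Frame 10: SPARE. Sum of all frame-10 rolls (1+9+0) = 10. Cumulative: 102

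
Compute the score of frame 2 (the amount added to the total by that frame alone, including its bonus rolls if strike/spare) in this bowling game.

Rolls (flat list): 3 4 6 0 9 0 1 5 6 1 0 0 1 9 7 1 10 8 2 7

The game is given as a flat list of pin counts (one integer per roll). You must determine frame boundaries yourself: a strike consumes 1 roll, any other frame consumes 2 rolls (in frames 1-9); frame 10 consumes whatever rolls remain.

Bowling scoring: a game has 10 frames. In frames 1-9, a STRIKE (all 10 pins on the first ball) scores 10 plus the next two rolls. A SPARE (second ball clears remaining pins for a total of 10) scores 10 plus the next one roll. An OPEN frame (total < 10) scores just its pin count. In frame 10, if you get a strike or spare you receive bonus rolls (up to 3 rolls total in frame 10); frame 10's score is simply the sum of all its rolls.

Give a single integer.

Frame 1: OPEN (3+4=7). Cumulative: 7
Frame 2: OPEN (6+0=6). Cumulative: 13
Frame 3: OPEN (9+0=9). Cumulative: 22
Frame 4: OPEN (1+5=6). Cumulative: 28

Answer: 6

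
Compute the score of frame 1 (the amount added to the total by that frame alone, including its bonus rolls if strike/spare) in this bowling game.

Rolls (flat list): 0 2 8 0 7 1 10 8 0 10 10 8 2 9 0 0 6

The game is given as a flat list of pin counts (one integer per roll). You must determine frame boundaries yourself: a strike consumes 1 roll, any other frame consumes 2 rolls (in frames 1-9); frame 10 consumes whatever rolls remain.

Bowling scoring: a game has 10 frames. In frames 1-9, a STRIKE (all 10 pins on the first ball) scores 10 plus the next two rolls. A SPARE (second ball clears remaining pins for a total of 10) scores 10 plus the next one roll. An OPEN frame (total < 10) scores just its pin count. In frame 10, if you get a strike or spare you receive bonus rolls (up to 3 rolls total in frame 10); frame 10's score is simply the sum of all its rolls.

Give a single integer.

Answer: 2

Derivation:
Frame 1: OPEN (0+2=2). Cumulative: 2
Frame 2: OPEN (8+0=8). Cumulative: 10
Frame 3: OPEN (7+1=8). Cumulative: 18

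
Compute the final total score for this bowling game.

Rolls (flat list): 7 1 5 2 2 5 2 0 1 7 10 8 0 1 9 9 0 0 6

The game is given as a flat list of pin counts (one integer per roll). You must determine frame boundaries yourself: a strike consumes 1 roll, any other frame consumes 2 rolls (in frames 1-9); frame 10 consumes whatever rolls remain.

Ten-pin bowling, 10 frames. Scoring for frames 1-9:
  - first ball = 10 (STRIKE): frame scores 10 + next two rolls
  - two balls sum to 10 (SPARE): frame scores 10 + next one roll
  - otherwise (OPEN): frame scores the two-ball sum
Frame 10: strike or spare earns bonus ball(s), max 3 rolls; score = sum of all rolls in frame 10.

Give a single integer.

Answer: 92

Derivation:
Frame 1: OPEN (7+1=8). Cumulative: 8
Frame 2: OPEN (5+2=7). Cumulative: 15
Frame 3: OPEN (2+5=7). Cumulative: 22
Frame 4: OPEN (2+0=2). Cumulative: 24
Frame 5: OPEN (1+7=8). Cumulative: 32
Frame 6: STRIKE. 10 + next two rolls (8+0) = 18. Cumulative: 50
Frame 7: OPEN (8+0=8). Cumulative: 58
Frame 8: SPARE (1+9=10). 10 + next roll (9) = 19. Cumulative: 77
Frame 9: OPEN (9+0=9). Cumulative: 86
Frame 10: OPEN. Sum of all frame-10 rolls (0+6) = 6. Cumulative: 92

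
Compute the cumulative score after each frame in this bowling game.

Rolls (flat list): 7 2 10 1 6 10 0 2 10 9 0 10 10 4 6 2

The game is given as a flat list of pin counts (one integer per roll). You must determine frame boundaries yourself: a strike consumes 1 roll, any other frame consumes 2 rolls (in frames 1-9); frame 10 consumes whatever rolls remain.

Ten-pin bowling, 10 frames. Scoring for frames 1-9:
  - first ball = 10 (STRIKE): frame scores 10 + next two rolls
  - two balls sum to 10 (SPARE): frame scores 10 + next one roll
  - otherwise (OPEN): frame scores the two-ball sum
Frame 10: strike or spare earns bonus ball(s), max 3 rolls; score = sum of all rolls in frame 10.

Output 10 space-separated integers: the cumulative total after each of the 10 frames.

Answer: 9 26 33 45 47 66 75 99 119 131

Derivation:
Frame 1: OPEN (7+2=9). Cumulative: 9
Frame 2: STRIKE. 10 + next two rolls (1+6) = 17. Cumulative: 26
Frame 3: OPEN (1+6=7). Cumulative: 33
Frame 4: STRIKE. 10 + next two rolls (0+2) = 12. Cumulative: 45
Frame 5: OPEN (0+2=2). Cumulative: 47
Frame 6: STRIKE. 10 + next two rolls (9+0) = 19. Cumulative: 66
Frame 7: OPEN (9+0=9). Cumulative: 75
Frame 8: STRIKE. 10 + next two rolls (10+4) = 24. Cumulative: 99
Frame 9: STRIKE. 10 + next two rolls (4+6) = 20. Cumulative: 119
Frame 10: SPARE. Sum of all frame-10 rolls (4+6+2) = 12. Cumulative: 131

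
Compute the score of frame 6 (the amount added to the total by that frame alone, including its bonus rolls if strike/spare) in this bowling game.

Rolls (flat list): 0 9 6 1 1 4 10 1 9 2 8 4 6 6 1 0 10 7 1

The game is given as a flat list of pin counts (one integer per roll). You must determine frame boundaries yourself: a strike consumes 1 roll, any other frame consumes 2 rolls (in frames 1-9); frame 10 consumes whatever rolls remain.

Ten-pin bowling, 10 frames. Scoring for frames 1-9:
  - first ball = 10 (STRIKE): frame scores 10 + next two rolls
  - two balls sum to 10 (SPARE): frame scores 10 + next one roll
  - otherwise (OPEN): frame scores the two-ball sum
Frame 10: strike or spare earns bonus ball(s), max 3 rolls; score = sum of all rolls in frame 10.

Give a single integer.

Frame 1: OPEN (0+9=9). Cumulative: 9
Frame 2: OPEN (6+1=7). Cumulative: 16
Frame 3: OPEN (1+4=5). Cumulative: 21
Frame 4: STRIKE. 10 + next two rolls (1+9) = 20. Cumulative: 41
Frame 5: SPARE (1+9=10). 10 + next roll (2) = 12. Cumulative: 53
Frame 6: SPARE (2+8=10). 10 + next roll (4) = 14. Cumulative: 67
Frame 7: SPARE (4+6=10). 10 + next roll (6) = 16. Cumulative: 83
Frame 8: OPEN (6+1=7). Cumulative: 90

Answer: 14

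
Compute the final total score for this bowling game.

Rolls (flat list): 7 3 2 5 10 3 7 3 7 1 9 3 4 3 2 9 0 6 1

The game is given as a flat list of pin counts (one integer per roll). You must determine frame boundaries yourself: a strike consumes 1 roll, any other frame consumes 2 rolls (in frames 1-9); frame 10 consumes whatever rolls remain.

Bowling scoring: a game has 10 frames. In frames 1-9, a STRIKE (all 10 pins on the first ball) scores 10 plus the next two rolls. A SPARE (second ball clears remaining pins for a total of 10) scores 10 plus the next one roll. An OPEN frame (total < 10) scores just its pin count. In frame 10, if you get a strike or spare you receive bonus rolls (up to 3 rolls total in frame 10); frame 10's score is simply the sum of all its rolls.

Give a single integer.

Answer: 104

Derivation:
Frame 1: SPARE (7+3=10). 10 + next roll (2) = 12. Cumulative: 12
Frame 2: OPEN (2+5=7). Cumulative: 19
Frame 3: STRIKE. 10 + next two rolls (3+7) = 20. Cumulative: 39
Frame 4: SPARE (3+7=10). 10 + next roll (3) = 13. Cumulative: 52
Frame 5: SPARE (3+7=10). 10 + next roll (1) = 11. Cumulative: 63
Frame 6: SPARE (1+9=10). 10 + next roll (3) = 13. Cumulative: 76
Frame 7: OPEN (3+4=7). Cumulative: 83
Frame 8: OPEN (3+2=5). Cumulative: 88
Frame 9: OPEN (9+0=9). Cumulative: 97
Frame 10: OPEN. Sum of all frame-10 rolls (6+1) = 7. Cumulative: 104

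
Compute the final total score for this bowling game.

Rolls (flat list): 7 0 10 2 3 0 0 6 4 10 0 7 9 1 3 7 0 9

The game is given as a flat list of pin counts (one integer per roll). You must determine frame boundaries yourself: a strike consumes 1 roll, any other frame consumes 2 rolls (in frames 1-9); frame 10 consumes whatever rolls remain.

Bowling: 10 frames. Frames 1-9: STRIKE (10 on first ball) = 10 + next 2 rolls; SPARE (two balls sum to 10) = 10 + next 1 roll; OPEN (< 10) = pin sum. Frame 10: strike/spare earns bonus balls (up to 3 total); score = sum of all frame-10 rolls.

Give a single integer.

Answer: 103

Derivation:
Frame 1: OPEN (7+0=7). Cumulative: 7
Frame 2: STRIKE. 10 + next two rolls (2+3) = 15. Cumulative: 22
Frame 3: OPEN (2+3=5). Cumulative: 27
Frame 4: OPEN (0+0=0). Cumulative: 27
Frame 5: SPARE (6+4=10). 10 + next roll (10) = 20. Cumulative: 47
Frame 6: STRIKE. 10 + next two rolls (0+7) = 17. Cumulative: 64
Frame 7: OPEN (0+7=7). Cumulative: 71
Frame 8: SPARE (9+1=10). 10 + next roll (3) = 13. Cumulative: 84
Frame 9: SPARE (3+7=10). 10 + next roll (0) = 10. Cumulative: 94
Frame 10: OPEN. Sum of all frame-10 rolls (0+9) = 9. Cumulative: 103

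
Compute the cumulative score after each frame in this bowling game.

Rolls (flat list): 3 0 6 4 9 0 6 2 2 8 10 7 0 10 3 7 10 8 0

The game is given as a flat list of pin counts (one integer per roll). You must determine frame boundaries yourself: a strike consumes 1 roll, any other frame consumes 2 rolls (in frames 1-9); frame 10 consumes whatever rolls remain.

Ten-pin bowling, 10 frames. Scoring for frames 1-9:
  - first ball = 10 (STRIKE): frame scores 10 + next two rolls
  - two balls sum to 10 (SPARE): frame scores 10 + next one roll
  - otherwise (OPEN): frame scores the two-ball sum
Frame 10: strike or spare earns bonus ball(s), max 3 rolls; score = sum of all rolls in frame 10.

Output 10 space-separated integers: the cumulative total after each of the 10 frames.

Frame 1: OPEN (3+0=3). Cumulative: 3
Frame 2: SPARE (6+4=10). 10 + next roll (9) = 19. Cumulative: 22
Frame 3: OPEN (9+0=9). Cumulative: 31
Frame 4: OPEN (6+2=8). Cumulative: 39
Frame 5: SPARE (2+8=10). 10 + next roll (10) = 20. Cumulative: 59
Frame 6: STRIKE. 10 + next two rolls (7+0) = 17. Cumulative: 76
Frame 7: OPEN (7+0=7). Cumulative: 83
Frame 8: STRIKE. 10 + next two rolls (3+7) = 20. Cumulative: 103
Frame 9: SPARE (3+7=10). 10 + next roll (10) = 20. Cumulative: 123
Frame 10: STRIKE. Sum of all frame-10 rolls (10+8+0) = 18. Cumulative: 141

Answer: 3 22 31 39 59 76 83 103 123 141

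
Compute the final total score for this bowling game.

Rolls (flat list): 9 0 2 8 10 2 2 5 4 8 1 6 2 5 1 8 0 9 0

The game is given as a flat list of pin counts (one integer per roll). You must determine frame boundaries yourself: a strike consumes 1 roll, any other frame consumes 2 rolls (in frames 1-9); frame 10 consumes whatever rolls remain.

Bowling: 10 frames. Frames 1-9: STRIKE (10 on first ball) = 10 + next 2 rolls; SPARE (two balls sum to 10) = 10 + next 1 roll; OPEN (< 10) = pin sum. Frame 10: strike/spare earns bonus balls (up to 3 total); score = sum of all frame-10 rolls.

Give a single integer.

Answer: 96

Derivation:
Frame 1: OPEN (9+0=9). Cumulative: 9
Frame 2: SPARE (2+8=10). 10 + next roll (10) = 20. Cumulative: 29
Frame 3: STRIKE. 10 + next two rolls (2+2) = 14. Cumulative: 43
Frame 4: OPEN (2+2=4). Cumulative: 47
Frame 5: OPEN (5+4=9). Cumulative: 56
Frame 6: OPEN (8+1=9). Cumulative: 65
Frame 7: OPEN (6+2=8). Cumulative: 73
Frame 8: OPEN (5+1=6). Cumulative: 79
Frame 9: OPEN (8+0=8). Cumulative: 87
Frame 10: OPEN. Sum of all frame-10 rolls (9+0) = 9. Cumulative: 96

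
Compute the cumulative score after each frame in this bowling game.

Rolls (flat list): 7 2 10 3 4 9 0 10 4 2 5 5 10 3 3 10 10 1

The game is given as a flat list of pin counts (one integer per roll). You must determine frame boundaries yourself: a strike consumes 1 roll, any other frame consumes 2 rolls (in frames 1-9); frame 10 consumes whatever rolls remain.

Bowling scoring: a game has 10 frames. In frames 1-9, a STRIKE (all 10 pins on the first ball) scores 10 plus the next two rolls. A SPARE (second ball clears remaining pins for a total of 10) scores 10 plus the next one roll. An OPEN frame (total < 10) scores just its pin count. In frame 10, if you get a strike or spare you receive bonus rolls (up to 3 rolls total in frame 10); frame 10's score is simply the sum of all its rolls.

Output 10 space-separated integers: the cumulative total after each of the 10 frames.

Frame 1: OPEN (7+2=9). Cumulative: 9
Frame 2: STRIKE. 10 + next two rolls (3+4) = 17. Cumulative: 26
Frame 3: OPEN (3+4=7). Cumulative: 33
Frame 4: OPEN (9+0=9). Cumulative: 42
Frame 5: STRIKE. 10 + next two rolls (4+2) = 16. Cumulative: 58
Frame 6: OPEN (4+2=6). Cumulative: 64
Frame 7: SPARE (5+5=10). 10 + next roll (10) = 20. Cumulative: 84
Frame 8: STRIKE. 10 + next two rolls (3+3) = 16. Cumulative: 100
Frame 9: OPEN (3+3=6). Cumulative: 106
Frame 10: STRIKE. Sum of all frame-10 rolls (10+10+1) = 21. Cumulative: 127

Answer: 9 26 33 42 58 64 84 100 106 127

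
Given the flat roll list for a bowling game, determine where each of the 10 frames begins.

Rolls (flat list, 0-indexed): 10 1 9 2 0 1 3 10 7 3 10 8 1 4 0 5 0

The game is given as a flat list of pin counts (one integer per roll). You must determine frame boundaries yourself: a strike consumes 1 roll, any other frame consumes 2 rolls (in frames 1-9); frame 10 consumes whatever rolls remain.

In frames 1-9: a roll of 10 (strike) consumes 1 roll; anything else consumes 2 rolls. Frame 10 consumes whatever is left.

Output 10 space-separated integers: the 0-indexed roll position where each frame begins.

Frame 1 starts at roll index 0: roll=10 (strike), consumes 1 roll
Frame 2 starts at roll index 1: rolls=1,9 (sum=10), consumes 2 rolls
Frame 3 starts at roll index 3: rolls=2,0 (sum=2), consumes 2 rolls
Frame 4 starts at roll index 5: rolls=1,3 (sum=4), consumes 2 rolls
Frame 5 starts at roll index 7: roll=10 (strike), consumes 1 roll
Frame 6 starts at roll index 8: rolls=7,3 (sum=10), consumes 2 rolls
Frame 7 starts at roll index 10: roll=10 (strike), consumes 1 roll
Frame 8 starts at roll index 11: rolls=8,1 (sum=9), consumes 2 rolls
Frame 9 starts at roll index 13: rolls=4,0 (sum=4), consumes 2 rolls
Frame 10 starts at roll index 15: 2 remaining rolls

Answer: 0 1 3 5 7 8 10 11 13 15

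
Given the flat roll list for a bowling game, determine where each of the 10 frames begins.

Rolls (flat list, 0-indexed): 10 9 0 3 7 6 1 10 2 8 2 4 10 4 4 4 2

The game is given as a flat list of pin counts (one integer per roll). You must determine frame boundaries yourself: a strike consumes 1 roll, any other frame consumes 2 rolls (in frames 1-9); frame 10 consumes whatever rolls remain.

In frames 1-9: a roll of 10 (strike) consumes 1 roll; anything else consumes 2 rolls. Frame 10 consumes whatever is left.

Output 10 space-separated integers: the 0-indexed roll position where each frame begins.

Answer: 0 1 3 5 7 8 10 12 13 15

Derivation:
Frame 1 starts at roll index 0: roll=10 (strike), consumes 1 roll
Frame 2 starts at roll index 1: rolls=9,0 (sum=9), consumes 2 rolls
Frame 3 starts at roll index 3: rolls=3,7 (sum=10), consumes 2 rolls
Frame 4 starts at roll index 5: rolls=6,1 (sum=7), consumes 2 rolls
Frame 5 starts at roll index 7: roll=10 (strike), consumes 1 roll
Frame 6 starts at roll index 8: rolls=2,8 (sum=10), consumes 2 rolls
Frame 7 starts at roll index 10: rolls=2,4 (sum=6), consumes 2 rolls
Frame 8 starts at roll index 12: roll=10 (strike), consumes 1 roll
Frame 9 starts at roll index 13: rolls=4,4 (sum=8), consumes 2 rolls
Frame 10 starts at roll index 15: 2 remaining rolls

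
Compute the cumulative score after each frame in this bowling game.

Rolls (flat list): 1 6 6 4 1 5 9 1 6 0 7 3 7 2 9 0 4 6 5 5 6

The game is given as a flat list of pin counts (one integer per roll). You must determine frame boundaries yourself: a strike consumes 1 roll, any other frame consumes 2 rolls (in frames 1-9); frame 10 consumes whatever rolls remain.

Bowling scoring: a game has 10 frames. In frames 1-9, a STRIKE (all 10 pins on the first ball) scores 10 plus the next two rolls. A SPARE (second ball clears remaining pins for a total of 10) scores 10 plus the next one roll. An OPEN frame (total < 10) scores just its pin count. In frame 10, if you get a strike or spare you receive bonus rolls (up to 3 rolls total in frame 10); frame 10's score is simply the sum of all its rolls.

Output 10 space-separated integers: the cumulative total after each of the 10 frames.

Frame 1: OPEN (1+6=7). Cumulative: 7
Frame 2: SPARE (6+4=10). 10 + next roll (1) = 11. Cumulative: 18
Frame 3: OPEN (1+5=6). Cumulative: 24
Frame 4: SPARE (9+1=10). 10 + next roll (6) = 16. Cumulative: 40
Frame 5: OPEN (6+0=6). Cumulative: 46
Frame 6: SPARE (7+3=10). 10 + next roll (7) = 17. Cumulative: 63
Frame 7: OPEN (7+2=9). Cumulative: 72
Frame 8: OPEN (9+0=9). Cumulative: 81
Frame 9: SPARE (4+6=10). 10 + next roll (5) = 15. Cumulative: 96
Frame 10: SPARE. Sum of all frame-10 rolls (5+5+6) = 16. Cumulative: 112

Answer: 7 18 24 40 46 63 72 81 96 112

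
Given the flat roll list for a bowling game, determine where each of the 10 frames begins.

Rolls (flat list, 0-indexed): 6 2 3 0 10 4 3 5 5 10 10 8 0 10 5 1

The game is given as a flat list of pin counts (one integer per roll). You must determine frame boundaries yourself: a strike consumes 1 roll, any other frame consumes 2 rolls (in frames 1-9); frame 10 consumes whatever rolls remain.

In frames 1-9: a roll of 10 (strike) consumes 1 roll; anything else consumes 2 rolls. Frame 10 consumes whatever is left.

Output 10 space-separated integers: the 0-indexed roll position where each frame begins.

Answer: 0 2 4 5 7 9 10 11 13 14

Derivation:
Frame 1 starts at roll index 0: rolls=6,2 (sum=8), consumes 2 rolls
Frame 2 starts at roll index 2: rolls=3,0 (sum=3), consumes 2 rolls
Frame 3 starts at roll index 4: roll=10 (strike), consumes 1 roll
Frame 4 starts at roll index 5: rolls=4,3 (sum=7), consumes 2 rolls
Frame 5 starts at roll index 7: rolls=5,5 (sum=10), consumes 2 rolls
Frame 6 starts at roll index 9: roll=10 (strike), consumes 1 roll
Frame 7 starts at roll index 10: roll=10 (strike), consumes 1 roll
Frame 8 starts at roll index 11: rolls=8,0 (sum=8), consumes 2 rolls
Frame 9 starts at roll index 13: roll=10 (strike), consumes 1 roll
Frame 10 starts at roll index 14: 2 remaining rolls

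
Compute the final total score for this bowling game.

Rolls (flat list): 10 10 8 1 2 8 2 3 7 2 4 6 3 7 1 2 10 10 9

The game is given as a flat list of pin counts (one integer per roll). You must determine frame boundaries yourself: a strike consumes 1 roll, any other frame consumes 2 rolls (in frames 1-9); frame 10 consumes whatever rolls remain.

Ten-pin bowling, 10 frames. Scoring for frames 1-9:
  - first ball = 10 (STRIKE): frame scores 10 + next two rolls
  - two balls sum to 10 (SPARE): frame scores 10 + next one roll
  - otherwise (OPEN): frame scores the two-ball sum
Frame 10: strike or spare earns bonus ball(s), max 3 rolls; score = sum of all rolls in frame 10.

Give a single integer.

Frame 1: STRIKE. 10 + next two rolls (10+8) = 28. Cumulative: 28
Frame 2: STRIKE. 10 + next two rolls (8+1) = 19. Cumulative: 47
Frame 3: OPEN (8+1=9). Cumulative: 56
Frame 4: SPARE (2+8=10). 10 + next roll (2) = 12. Cumulative: 68
Frame 5: OPEN (2+3=5). Cumulative: 73
Frame 6: OPEN (7+2=9). Cumulative: 82
Frame 7: SPARE (4+6=10). 10 + next roll (3) = 13. Cumulative: 95
Frame 8: SPARE (3+7=10). 10 + next roll (1) = 11. Cumulative: 106
Frame 9: OPEN (1+2=3). Cumulative: 109
Frame 10: STRIKE. Sum of all frame-10 rolls (10+10+9) = 29. Cumulative: 138

Answer: 138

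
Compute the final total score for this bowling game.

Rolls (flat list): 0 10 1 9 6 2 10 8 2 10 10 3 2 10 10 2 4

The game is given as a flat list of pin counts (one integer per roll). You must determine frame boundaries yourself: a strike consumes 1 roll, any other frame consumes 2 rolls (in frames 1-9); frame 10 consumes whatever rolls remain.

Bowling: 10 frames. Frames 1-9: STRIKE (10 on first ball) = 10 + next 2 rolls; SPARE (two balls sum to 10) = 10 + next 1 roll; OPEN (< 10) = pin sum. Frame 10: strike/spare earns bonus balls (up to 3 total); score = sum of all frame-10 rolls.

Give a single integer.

Frame 1: SPARE (0+10=10). 10 + next roll (1) = 11. Cumulative: 11
Frame 2: SPARE (1+9=10). 10 + next roll (6) = 16. Cumulative: 27
Frame 3: OPEN (6+2=8). Cumulative: 35
Frame 4: STRIKE. 10 + next two rolls (8+2) = 20. Cumulative: 55
Frame 5: SPARE (8+2=10). 10 + next roll (10) = 20. Cumulative: 75
Frame 6: STRIKE. 10 + next two rolls (10+3) = 23. Cumulative: 98
Frame 7: STRIKE. 10 + next two rolls (3+2) = 15. Cumulative: 113
Frame 8: OPEN (3+2=5). Cumulative: 118
Frame 9: STRIKE. 10 + next two rolls (10+2) = 22. Cumulative: 140
Frame 10: STRIKE. Sum of all frame-10 rolls (10+2+4) = 16. Cumulative: 156

Answer: 156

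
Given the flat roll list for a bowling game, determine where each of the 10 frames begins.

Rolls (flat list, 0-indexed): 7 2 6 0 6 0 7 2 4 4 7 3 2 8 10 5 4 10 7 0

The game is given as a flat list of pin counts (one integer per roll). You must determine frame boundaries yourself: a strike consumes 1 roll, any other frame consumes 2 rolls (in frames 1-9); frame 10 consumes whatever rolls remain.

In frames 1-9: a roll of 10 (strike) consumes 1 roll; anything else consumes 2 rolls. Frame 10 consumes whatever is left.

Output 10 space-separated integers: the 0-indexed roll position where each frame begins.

Answer: 0 2 4 6 8 10 12 14 15 17

Derivation:
Frame 1 starts at roll index 0: rolls=7,2 (sum=9), consumes 2 rolls
Frame 2 starts at roll index 2: rolls=6,0 (sum=6), consumes 2 rolls
Frame 3 starts at roll index 4: rolls=6,0 (sum=6), consumes 2 rolls
Frame 4 starts at roll index 6: rolls=7,2 (sum=9), consumes 2 rolls
Frame 5 starts at roll index 8: rolls=4,4 (sum=8), consumes 2 rolls
Frame 6 starts at roll index 10: rolls=7,3 (sum=10), consumes 2 rolls
Frame 7 starts at roll index 12: rolls=2,8 (sum=10), consumes 2 rolls
Frame 8 starts at roll index 14: roll=10 (strike), consumes 1 roll
Frame 9 starts at roll index 15: rolls=5,4 (sum=9), consumes 2 rolls
Frame 10 starts at roll index 17: 3 remaining rolls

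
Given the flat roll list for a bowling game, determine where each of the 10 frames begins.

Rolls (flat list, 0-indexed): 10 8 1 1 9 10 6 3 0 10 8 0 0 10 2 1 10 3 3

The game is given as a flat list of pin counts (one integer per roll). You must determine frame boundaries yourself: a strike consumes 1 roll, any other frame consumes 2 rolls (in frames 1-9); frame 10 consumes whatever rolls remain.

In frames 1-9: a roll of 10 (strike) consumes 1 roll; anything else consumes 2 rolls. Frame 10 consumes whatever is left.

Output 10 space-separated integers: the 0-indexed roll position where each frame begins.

Frame 1 starts at roll index 0: roll=10 (strike), consumes 1 roll
Frame 2 starts at roll index 1: rolls=8,1 (sum=9), consumes 2 rolls
Frame 3 starts at roll index 3: rolls=1,9 (sum=10), consumes 2 rolls
Frame 4 starts at roll index 5: roll=10 (strike), consumes 1 roll
Frame 5 starts at roll index 6: rolls=6,3 (sum=9), consumes 2 rolls
Frame 6 starts at roll index 8: rolls=0,10 (sum=10), consumes 2 rolls
Frame 7 starts at roll index 10: rolls=8,0 (sum=8), consumes 2 rolls
Frame 8 starts at roll index 12: rolls=0,10 (sum=10), consumes 2 rolls
Frame 9 starts at roll index 14: rolls=2,1 (sum=3), consumes 2 rolls
Frame 10 starts at roll index 16: 3 remaining rolls

Answer: 0 1 3 5 6 8 10 12 14 16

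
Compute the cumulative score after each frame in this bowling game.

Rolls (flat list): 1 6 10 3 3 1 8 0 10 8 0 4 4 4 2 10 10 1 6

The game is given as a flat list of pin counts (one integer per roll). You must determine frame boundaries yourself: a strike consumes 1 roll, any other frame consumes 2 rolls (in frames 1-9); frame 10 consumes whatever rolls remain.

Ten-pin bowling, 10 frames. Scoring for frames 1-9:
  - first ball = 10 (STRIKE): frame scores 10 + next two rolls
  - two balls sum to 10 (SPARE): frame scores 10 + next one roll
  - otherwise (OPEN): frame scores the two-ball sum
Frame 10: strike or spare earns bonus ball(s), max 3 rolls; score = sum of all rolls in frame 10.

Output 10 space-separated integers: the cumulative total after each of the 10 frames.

Answer: 7 23 29 38 56 64 72 78 99 116

Derivation:
Frame 1: OPEN (1+6=7). Cumulative: 7
Frame 2: STRIKE. 10 + next two rolls (3+3) = 16. Cumulative: 23
Frame 3: OPEN (3+3=6). Cumulative: 29
Frame 4: OPEN (1+8=9). Cumulative: 38
Frame 5: SPARE (0+10=10). 10 + next roll (8) = 18. Cumulative: 56
Frame 6: OPEN (8+0=8). Cumulative: 64
Frame 7: OPEN (4+4=8). Cumulative: 72
Frame 8: OPEN (4+2=6). Cumulative: 78
Frame 9: STRIKE. 10 + next two rolls (10+1) = 21. Cumulative: 99
Frame 10: STRIKE. Sum of all frame-10 rolls (10+1+6) = 17. Cumulative: 116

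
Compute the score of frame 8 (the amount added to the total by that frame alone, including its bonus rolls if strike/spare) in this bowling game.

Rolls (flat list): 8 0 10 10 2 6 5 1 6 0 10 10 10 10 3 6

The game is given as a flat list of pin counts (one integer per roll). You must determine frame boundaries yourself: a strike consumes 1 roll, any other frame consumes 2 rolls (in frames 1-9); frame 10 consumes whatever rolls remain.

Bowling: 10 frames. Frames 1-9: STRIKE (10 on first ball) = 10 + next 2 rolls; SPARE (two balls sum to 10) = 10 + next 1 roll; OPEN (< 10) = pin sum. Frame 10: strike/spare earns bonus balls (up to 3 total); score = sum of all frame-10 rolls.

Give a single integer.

Frame 1: OPEN (8+0=8). Cumulative: 8
Frame 2: STRIKE. 10 + next two rolls (10+2) = 22. Cumulative: 30
Frame 3: STRIKE. 10 + next two rolls (2+6) = 18. Cumulative: 48
Frame 4: OPEN (2+6=8). Cumulative: 56
Frame 5: OPEN (5+1=6). Cumulative: 62
Frame 6: OPEN (6+0=6). Cumulative: 68
Frame 7: STRIKE. 10 + next two rolls (10+10) = 30. Cumulative: 98
Frame 8: STRIKE. 10 + next two rolls (10+10) = 30. Cumulative: 128
Frame 9: STRIKE. 10 + next two rolls (10+3) = 23. Cumulative: 151
Frame 10: STRIKE. Sum of all frame-10 rolls (10+3+6) = 19. Cumulative: 170

Answer: 30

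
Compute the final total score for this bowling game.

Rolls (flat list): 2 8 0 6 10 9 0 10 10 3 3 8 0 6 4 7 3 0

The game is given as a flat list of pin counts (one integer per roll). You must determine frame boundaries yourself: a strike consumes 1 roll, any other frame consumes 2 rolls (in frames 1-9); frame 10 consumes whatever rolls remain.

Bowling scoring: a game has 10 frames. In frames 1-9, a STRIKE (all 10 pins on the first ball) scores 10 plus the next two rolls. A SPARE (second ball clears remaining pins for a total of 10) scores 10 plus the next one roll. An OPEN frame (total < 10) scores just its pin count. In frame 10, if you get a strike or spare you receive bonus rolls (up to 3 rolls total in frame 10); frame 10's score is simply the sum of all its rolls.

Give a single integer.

Frame 1: SPARE (2+8=10). 10 + next roll (0) = 10. Cumulative: 10
Frame 2: OPEN (0+6=6). Cumulative: 16
Frame 3: STRIKE. 10 + next two rolls (9+0) = 19. Cumulative: 35
Frame 4: OPEN (9+0=9). Cumulative: 44
Frame 5: STRIKE. 10 + next two rolls (10+3) = 23. Cumulative: 67
Frame 6: STRIKE. 10 + next two rolls (3+3) = 16. Cumulative: 83
Frame 7: OPEN (3+3=6). Cumulative: 89
Frame 8: OPEN (8+0=8). Cumulative: 97
Frame 9: SPARE (6+4=10). 10 + next roll (7) = 17. Cumulative: 114
Frame 10: SPARE. Sum of all frame-10 rolls (7+3+0) = 10. Cumulative: 124

Answer: 124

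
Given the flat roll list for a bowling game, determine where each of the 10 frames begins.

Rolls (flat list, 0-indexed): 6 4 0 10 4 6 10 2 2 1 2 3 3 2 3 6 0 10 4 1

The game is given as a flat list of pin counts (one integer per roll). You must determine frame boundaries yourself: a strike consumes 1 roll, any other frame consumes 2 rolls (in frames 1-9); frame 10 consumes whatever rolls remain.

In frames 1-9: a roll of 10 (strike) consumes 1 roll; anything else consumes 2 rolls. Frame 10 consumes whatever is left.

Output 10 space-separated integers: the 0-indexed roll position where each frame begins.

Answer: 0 2 4 6 7 9 11 13 15 17

Derivation:
Frame 1 starts at roll index 0: rolls=6,4 (sum=10), consumes 2 rolls
Frame 2 starts at roll index 2: rolls=0,10 (sum=10), consumes 2 rolls
Frame 3 starts at roll index 4: rolls=4,6 (sum=10), consumes 2 rolls
Frame 4 starts at roll index 6: roll=10 (strike), consumes 1 roll
Frame 5 starts at roll index 7: rolls=2,2 (sum=4), consumes 2 rolls
Frame 6 starts at roll index 9: rolls=1,2 (sum=3), consumes 2 rolls
Frame 7 starts at roll index 11: rolls=3,3 (sum=6), consumes 2 rolls
Frame 8 starts at roll index 13: rolls=2,3 (sum=5), consumes 2 rolls
Frame 9 starts at roll index 15: rolls=6,0 (sum=6), consumes 2 rolls
Frame 10 starts at roll index 17: 3 remaining rolls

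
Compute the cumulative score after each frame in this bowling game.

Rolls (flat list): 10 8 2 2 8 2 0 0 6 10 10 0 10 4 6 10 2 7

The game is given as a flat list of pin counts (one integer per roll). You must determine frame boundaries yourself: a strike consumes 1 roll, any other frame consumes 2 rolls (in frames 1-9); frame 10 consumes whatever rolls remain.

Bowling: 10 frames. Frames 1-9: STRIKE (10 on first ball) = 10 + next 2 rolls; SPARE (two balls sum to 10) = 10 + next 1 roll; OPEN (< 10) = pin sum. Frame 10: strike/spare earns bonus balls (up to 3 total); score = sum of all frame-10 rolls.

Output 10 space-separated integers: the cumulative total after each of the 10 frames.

Answer: 20 32 44 46 52 72 92 106 126 145

Derivation:
Frame 1: STRIKE. 10 + next two rolls (8+2) = 20. Cumulative: 20
Frame 2: SPARE (8+2=10). 10 + next roll (2) = 12. Cumulative: 32
Frame 3: SPARE (2+8=10). 10 + next roll (2) = 12. Cumulative: 44
Frame 4: OPEN (2+0=2). Cumulative: 46
Frame 5: OPEN (0+6=6). Cumulative: 52
Frame 6: STRIKE. 10 + next two rolls (10+0) = 20. Cumulative: 72
Frame 7: STRIKE. 10 + next two rolls (0+10) = 20. Cumulative: 92
Frame 8: SPARE (0+10=10). 10 + next roll (4) = 14. Cumulative: 106
Frame 9: SPARE (4+6=10). 10 + next roll (10) = 20. Cumulative: 126
Frame 10: STRIKE. Sum of all frame-10 rolls (10+2+7) = 19. Cumulative: 145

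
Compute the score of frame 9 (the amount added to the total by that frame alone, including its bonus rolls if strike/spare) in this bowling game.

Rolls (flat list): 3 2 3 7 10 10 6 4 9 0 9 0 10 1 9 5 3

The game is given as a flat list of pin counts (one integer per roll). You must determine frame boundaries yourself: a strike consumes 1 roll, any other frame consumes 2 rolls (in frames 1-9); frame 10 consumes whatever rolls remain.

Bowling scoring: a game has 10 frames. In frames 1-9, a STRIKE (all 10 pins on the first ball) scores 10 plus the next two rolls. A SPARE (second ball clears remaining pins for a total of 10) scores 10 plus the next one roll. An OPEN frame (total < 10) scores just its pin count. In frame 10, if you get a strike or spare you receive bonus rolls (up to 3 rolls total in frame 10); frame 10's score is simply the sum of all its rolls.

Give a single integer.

Answer: 15

Derivation:
Frame 1: OPEN (3+2=5). Cumulative: 5
Frame 2: SPARE (3+7=10). 10 + next roll (10) = 20. Cumulative: 25
Frame 3: STRIKE. 10 + next two rolls (10+6) = 26. Cumulative: 51
Frame 4: STRIKE. 10 + next two rolls (6+4) = 20. Cumulative: 71
Frame 5: SPARE (6+4=10). 10 + next roll (9) = 19. Cumulative: 90
Frame 6: OPEN (9+0=9). Cumulative: 99
Frame 7: OPEN (9+0=9). Cumulative: 108
Frame 8: STRIKE. 10 + next two rolls (1+9) = 20. Cumulative: 128
Frame 9: SPARE (1+9=10). 10 + next roll (5) = 15. Cumulative: 143
Frame 10: OPEN. Sum of all frame-10 rolls (5+3) = 8. Cumulative: 151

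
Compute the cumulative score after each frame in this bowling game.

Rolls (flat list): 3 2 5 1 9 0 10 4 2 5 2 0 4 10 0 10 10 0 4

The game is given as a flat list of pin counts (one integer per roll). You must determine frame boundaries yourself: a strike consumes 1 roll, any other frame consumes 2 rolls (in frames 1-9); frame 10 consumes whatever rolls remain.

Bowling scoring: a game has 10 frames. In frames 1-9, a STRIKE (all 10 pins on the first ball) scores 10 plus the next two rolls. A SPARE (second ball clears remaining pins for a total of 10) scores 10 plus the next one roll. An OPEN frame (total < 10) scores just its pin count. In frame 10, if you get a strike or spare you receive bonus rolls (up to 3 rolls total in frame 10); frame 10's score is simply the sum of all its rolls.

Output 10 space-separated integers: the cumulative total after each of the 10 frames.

Answer: 5 11 20 36 42 49 53 73 93 107

Derivation:
Frame 1: OPEN (3+2=5). Cumulative: 5
Frame 2: OPEN (5+1=6). Cumulative: 11
Frame 3: OPEN (9+0=9). Cumulative: 20
Frame 4: STRIKE. 10 + next two rolls (4+2) = 16. Cumulative: 36
Frame 5: OPEN (4+2=6). Cumulative: 42
Frame 6: OPEN (5+2=7). Cumulative: 49
Frame 7: OPEN (0+4=4). Cumulative: 53
Frame 8: STRIKE. 10 + next two rolls (0+10) = 20. Cumulative: 73
Frame 9: SPARE (0+10=10). 10 + next roll (10) = 20. Cumulative: 93
Frame 10: STRIKE. Sum of all frame-10 rolls (10+0+4) = 14. Cumulative: 107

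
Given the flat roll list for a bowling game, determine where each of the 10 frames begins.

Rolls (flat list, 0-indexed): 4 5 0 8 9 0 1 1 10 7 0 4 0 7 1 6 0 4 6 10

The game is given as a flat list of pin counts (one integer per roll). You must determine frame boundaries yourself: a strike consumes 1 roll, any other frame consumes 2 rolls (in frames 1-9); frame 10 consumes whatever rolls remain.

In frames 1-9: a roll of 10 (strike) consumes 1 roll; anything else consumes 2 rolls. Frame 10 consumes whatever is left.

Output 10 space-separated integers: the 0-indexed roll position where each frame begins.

Frame 1 starts at roll index 0: rolls=4,5 (sum=9), consumes 2 rolls
Frame 2 starts at roll index 2: rolls=0,8 (sum=8), consumes 2 rolls
Frame 3 starts at roll index 4: rolls=9,0 (sum=9), consumes 2 rolls
Frame 4 starts at roll index 6: rolls=1,1 (sum=2), consumes 2 rolls
Frame 5 starts at roll index 8: roll=10 (strike), consumes 1 roll
Frame 6 starts at roll index 9: rolls=7,0 (sum=7), consumes 2 rolls
Frame 7 starts at roll index 11: rolls=4,0 (sum=4), consumes 2 rolls
Frame 8 starts at roll index 13: rolls=7,1 (sum=8), consumes 2 rolls
Frame 9 starts at roll index 15: rolls=6,0 (sum=6), consumes 2 rolls
Frame 10 starts at roll index 17: 3 remaining rolls

Answer: 0 2 4 6 8 9 11 13 15 17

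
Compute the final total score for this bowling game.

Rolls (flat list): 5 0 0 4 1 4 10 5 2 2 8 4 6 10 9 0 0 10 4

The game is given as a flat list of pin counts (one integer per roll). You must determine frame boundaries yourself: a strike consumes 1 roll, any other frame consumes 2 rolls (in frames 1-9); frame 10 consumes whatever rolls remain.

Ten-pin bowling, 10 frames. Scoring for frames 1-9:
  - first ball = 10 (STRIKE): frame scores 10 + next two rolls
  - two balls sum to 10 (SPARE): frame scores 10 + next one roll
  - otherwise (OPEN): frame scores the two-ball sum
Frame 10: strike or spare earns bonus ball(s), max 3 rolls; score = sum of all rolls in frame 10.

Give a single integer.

Frame 1: OPEN (5+0=5). Cumulative: 5
Frame 2: OPEN (0+4=4). Cumulative: 9
Frame 3: OPEN (1+4=5). Cumulative: 14
Frame 4: STRIKE. 10 + next two rolls (5+2) = 17. Cumulative: 31
Frame 5: OPEN (5+2=7). Cumulative: 38
Frame 6: SPARE (2+8=10). 10 + next roll (4) = 14. Cumulative: 52
Frame 7: SPARE (4+6=10). 10 + next roll (10) = 20. Cumulative: 72
Frame 8: STRIKE. 10 + next two rolls (9+0) = 19. Cumulative: 91
Frame 9: OPEN (9+0=9). Cumulative: 100
Frame 10: SPARE. Sum of all frame-10 rolls (0+10+4) = 14. Cumulative: 114

Answer: 114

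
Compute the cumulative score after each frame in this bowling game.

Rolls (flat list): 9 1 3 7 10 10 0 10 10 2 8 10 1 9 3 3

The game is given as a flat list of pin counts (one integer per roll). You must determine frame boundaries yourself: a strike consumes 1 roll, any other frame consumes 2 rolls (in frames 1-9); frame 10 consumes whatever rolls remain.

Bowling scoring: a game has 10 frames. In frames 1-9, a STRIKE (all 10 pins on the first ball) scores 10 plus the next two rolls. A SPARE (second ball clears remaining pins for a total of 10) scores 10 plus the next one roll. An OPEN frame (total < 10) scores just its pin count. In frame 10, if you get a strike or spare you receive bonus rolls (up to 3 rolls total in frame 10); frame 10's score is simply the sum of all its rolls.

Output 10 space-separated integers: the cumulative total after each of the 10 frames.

Answer: 13 33 53 73 93 113 133 153 166 172

Derivation:
Frame 1: SPARE (9+1=10). 10 + next roll (3) = 13. Cumulative: 13
Frame 2: SPARE (3+7=10). 10 + next roll (10) = 20. Cumulative: 33
Frame 3: STRIKE. 10 + next two rolls (10+0) = 20. Cumulative: 53
Frame 4: STRIKE. 10 + next two rolls (0+10) = 20. Cumulative: 73
Frame 5: SPARE (0+10=10). 10 + next roll (10) = 20. Cumulative: 93
Frame 6: STRIKE. 10 + next two rolls (2+8) = 20. Cumulative: 113
Frame 7: SPARE (2+8=10). 10 + next roll (10) = 20. Cumulative: 133
Frame 8: STRIKE. 10 + next two rolls (1+9) = 20. Cumulative: 153
Frame 9: SPARE (1+9=10). 10 + next roll (3) = 13. Cumulative: 166
Frame 10: OPEN. Sum of all frame-10 rolls (3+3) = 6. Cumulative: 172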